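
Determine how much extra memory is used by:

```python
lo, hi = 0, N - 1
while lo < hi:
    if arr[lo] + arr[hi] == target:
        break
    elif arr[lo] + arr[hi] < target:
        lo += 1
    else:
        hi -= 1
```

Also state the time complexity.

Space complexity: O(1).
Only a constant amount of auxiliary storage is used; nothing grows with n.
Time complexity: O(n).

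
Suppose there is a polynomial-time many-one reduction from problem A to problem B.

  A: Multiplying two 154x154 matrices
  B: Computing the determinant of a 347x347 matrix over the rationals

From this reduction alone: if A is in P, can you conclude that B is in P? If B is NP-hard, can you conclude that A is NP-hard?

A poly-time reduction A <=_p B transfers tractability DOWN (B easy => A easy) and hardness UP (A hard => B hard), not the reverse.
From A in P, the reduction alone does NOT give B in P: any problem in P trivially reduces to SAT, yet SAT is not known to be in P.
From B NP-hard, the reduction alone does NOT give A NP-hard: again, easy problems reduce to hard ones.
(Here in fact A is P and B is P.)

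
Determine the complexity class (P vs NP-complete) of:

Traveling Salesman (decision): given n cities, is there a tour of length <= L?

This problem is NP-complete: reduces from Hamiltonian Cycle.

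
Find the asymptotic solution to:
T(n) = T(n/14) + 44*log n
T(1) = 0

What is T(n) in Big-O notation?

Each of the log_14(n) levels adds O(log n). T(n) = O(log^2 n).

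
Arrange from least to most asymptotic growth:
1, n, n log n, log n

Ordered by growth rate: 1 < log n < n < n log n.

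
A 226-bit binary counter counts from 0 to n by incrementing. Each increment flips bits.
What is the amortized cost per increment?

Bit i flips every 2^i increments. Total flips over n increments: sum_{i=0}^{226} n/2^i < 2n. Amortized cost: 2n/n = O(1).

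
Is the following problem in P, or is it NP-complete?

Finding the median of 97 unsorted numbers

This problem is in P: linear-time selection (median-of-medians) runs in O(n).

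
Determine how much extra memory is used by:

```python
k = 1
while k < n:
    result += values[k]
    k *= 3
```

Space complexity: O(1).
Only a constant amount of auxiliary storage is used; nothing grows with n.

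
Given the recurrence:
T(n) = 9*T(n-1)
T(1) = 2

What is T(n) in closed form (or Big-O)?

Each step multiplies by 9. T(n) = T(1)*9^(n-1) = 2*9^(n-1).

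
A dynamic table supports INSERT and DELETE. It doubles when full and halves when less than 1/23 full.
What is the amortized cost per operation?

Using potential function Phi = |2*num_items - table_size| when load > 1/2, and Phi = table_size/2 - num_items otherwise. The gap of 1/23 vs 1/2 for shrinking prevents thrashing. Both insert and delete have O(1) amortized cost.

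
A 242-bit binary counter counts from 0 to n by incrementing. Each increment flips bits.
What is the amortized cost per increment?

Bit i flips every 2^i increments. Total flips over n increments: sum_{i=0}^{242} n/2^i < 2n. Amortized cost: 2n/n = O(1).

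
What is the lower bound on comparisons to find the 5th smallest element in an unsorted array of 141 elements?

Finding the 5th smallest of 141 elements requires Omega(n) comparisons. Every element must participate in at least one comparison; otherwise it could be the 5th smallest.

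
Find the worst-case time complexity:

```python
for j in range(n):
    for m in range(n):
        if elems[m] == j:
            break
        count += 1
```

Time complexity: O(n^2).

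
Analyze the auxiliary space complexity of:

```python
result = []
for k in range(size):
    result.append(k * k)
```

Space complexity: O(n).
Auxiliary storage grows linearly with the input size n in the worst case.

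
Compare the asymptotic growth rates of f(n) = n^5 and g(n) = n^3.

f(n) = n^5 grows faster: n^5/n^3 = n^2 -> infinity.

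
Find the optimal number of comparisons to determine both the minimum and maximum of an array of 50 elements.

Naive approach: 98 comparisons (49 for max + 49 for min).
Optimal: Compare elements in pairs first (floor(n/2) = 25 comparisons), then find max among winners and min among losers (24 comparisons each).
Total: ceil(3n/2) - 2 = 73 comparisons. An adversary argument shows this is also a lower bound.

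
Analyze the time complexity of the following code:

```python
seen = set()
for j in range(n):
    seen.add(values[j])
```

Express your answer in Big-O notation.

Time complexity: O(n).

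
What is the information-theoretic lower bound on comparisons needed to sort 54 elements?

There are 54! = 230843697339241380472092742683027581083278564571807941132288000000000000 possible orderings. Each comparison gives 1 bit. We need at least ceil(log_2(230843697339241380472092742683027581083278564571807941132288000000000000)) = 238 comparisons.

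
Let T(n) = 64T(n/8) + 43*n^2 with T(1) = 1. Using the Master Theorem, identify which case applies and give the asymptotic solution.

a=64, b=8, f(n)=43*n^2.
log_8(64) = 2, so n^(log_b(a)) = n^2.
f(n) = Theta(n^2), so Case 2 applies.
T(n) = Theta(n^2 log n).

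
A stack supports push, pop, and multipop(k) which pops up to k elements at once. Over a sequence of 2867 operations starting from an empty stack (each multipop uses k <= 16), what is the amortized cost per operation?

Each element is pushed exactly once and popped at most once (whether by pop or as part of a multipop). So the total number of individual pops over the whole sequence is at most the number of pushes, which is at most 2867. Total work <= 2 * 2867, hence O(1) amortized per operation.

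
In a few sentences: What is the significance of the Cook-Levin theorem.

The Cook-Levin theorem proves that SAT is NP-complete. It was the first problem shown to be NP-complete, establishing the foundation for proving other problems NP-complete via reductions from SAT.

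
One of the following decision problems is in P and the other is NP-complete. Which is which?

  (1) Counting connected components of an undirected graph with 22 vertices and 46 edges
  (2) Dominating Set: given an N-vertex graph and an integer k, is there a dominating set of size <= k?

(1) is P: BFS/DFS visits each vertex and edge once: O(V+E).
(2) is NP-complete: reduces from Set Cover (with k part of the input).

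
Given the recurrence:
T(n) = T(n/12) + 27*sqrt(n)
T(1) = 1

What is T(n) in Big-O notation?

Each level contributes sqrt(n/12^k). Geometric series with ratio 1/sqrt(12) < 1 sums to O(sqrt(n)).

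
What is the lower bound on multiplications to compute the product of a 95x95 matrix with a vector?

A 95x95 matrix-vector product has 95 inner products of length 95. Output depends on all 95^2 = 9025 matrix entries. At least 9025 multiplications needed.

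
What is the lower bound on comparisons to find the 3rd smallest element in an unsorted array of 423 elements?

Finding the 3rd smallest of 423 elements requires Omega(n) comparisons. Every element must participate in at least one comparison; otherwise it could be the 3rd smallest.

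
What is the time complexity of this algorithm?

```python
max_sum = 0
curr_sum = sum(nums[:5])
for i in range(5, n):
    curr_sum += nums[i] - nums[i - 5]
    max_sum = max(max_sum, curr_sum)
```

Time complexity: O(n).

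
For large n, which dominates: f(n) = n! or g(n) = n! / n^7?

f(n) = n! grows faster: the ratio n!/(n!/n^7) = n^7 -> infinity.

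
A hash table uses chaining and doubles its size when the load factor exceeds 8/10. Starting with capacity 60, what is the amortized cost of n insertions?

Rehashing occurs when load exceeds 8/10. Total rehash cost is geometric series summing to O(n). Each insertion itself is O(1). Amortized: O(1).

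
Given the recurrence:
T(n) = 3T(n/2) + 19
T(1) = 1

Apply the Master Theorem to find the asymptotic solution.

a=3, b=2, f(n)=19. log_2(3) = 1.585. Case 1 of Master Theorem: T(n) = O(n^1.585).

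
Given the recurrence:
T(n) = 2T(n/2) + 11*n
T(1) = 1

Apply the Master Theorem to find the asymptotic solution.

a=2, b=2, f(n)=11*n. log_2(2) = 1. Case 2: T(n) = O(n log n).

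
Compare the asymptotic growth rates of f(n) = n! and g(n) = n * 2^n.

f(n) = n! grows faster: by Stirling n! ~ (n/e)^n sqrt(2*pi*n); (n/e)^n eventually dominates n * 2^n.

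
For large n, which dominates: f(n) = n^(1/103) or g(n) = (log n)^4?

f(n) = n^(1/103) grows faster: any positive power of n dominates any polylog.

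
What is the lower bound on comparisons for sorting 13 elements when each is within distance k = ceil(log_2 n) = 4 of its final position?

Partition the 13 positions into floor(n/k) blocks of k = 4 consecutive positions; any permutation within a block keeps every element within k of its final position, so there are at least (k!)^(n/k) distinguishable inputs. Lower bound: log_2((k!)^(n/k)) = (n/k) * log_2(k!) = Theta(n log k); with k = ceil(log_2 n), this is Omega(n log log n).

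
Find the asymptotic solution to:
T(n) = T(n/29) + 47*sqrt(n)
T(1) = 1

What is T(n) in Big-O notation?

Each level contributes sqrt(n/29^k). Geometric series with ratio 1/sqrt(29) < 1 sums to O(sqrt(n)).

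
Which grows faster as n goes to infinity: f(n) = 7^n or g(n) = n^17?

f(n) = 7^n grows faster: any exponential with base > 1 dominates every polynomial.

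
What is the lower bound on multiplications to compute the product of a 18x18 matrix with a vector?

A 18x18 matrix-vector product has 18 inner products of length 18. Output depends on all 18^2 = 324 matrix entries. At least 324 multiplications needed.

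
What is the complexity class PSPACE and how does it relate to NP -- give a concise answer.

PSPACE is the class of problems solvable with polynomial space. NP is a subset of PSPACE (a poly-space machine can enumerate all certificates). PSPACE-complete problems include QBF (quantified Boolean formulas) and generalized games. It is unknown whether NP = PSPACE.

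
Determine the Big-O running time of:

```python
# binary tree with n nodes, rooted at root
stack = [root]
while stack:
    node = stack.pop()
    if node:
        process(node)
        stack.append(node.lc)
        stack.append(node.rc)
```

Time complexity: O(n).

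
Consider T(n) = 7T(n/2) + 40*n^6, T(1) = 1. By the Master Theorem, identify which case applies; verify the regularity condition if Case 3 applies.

a=7, b=2, f(n)=40*n^6.
log_2(7) = 2.807 < 6.
f(n) = Omega(n^(2.807+epsilon)) for some epsilon > 0, so Case 3 is the candidate.
Regularity: a*f(n/b) = 7*40*(n/2)^6 = (7/64)*40*n^6 <= c*f(n) with c = 7/64 < 1. Satisfied.
Case 3: T(n) = Theta(n^6).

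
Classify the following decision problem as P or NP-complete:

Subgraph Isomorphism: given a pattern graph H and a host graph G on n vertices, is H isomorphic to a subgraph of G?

This problem is NP-complete: generalizes Clique and Hamiltonian Path (pattern size is part of the input).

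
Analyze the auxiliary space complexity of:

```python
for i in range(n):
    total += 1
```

Space complexity: O(1).
Only a constant amount of auxiliary storage is used; nothing grows with n.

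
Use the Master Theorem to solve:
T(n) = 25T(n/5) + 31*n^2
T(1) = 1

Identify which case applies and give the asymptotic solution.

a=25, b=5, f(n)=31*n^2.
log_5(25) = 2, so n^(log_b(a)) = n^2.
f(n) = Theta(n^2), so Case 2 applies.
T(n) = Theta(n^2 log n).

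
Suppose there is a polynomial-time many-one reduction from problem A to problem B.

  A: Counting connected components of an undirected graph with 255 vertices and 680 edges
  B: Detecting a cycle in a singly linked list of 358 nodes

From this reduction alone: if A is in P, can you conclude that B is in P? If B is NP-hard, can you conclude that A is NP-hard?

A poly-time reduction A <=_p B transfers tractability DOWN (B easy => A easy) and hardness UP (A hard => B hard), not the reverse.
From A in P, the reduction alone does NOT give B in P: any problem in P trivially reduces to SAT, yet SAT is not known to be in P.
From B NP-hard, the reduction alone does NOT give A NP-hard: again, easy problems reduce to hard ones.
(Here in fact A is P and B is P.)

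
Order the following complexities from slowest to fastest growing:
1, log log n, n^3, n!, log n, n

Ordered by growth rate: 1 < log log n < log n < n < n^3 < n!.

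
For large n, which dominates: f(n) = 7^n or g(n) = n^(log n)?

f(n) = 7^n grows faster: take logs: log(n^(log n)) = (log n)^2, log(7^n) = n log 7; n dominates (log n)^2.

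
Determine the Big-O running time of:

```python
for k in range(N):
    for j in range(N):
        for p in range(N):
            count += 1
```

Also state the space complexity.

Time complexity: O(n^3).
Space complexity: O(1).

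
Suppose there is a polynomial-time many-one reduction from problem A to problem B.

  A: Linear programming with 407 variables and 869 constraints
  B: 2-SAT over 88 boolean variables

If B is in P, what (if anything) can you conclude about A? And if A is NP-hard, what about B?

A poly-time reduction A <=_p B means any A-instance can be transformed to a B-instance in poly time.
If B is in P: compose the reduction with B's poly-time algorithm to solve A in poly time, so A is in P.
If A is NP-hard: every NP problem reduces to A, which reduces to B; composing reductions, every NP problem reduces to B, so B is NP-hard.
(Here in fact A is P and B is P.)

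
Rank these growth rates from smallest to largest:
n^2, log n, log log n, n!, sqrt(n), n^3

Ordered by growth rate: log log n < log n < sqrt(n) < n^2 < n^3 < n!.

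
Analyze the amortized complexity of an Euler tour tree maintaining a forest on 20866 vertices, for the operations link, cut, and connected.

An Euler tour tree stores each tree's Euler tour as a balanced BST keyed by tour position. On 20866 vertices: link concatenates two tours via O(1) splits/joins of size <= 2*20866 (O(log n)); cut splits the tour at the two occurrences of the edge (O(log n)); connected compares BST roots (O(log n) to find the root). All O(log n) amortized.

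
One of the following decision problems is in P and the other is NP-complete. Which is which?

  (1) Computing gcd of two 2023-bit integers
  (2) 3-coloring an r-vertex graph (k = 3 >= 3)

(1) is P: the Euclidean algorithm runs in polynomial time in the bit-length.
(2) is NP-complete: graph k-coloring for k>=3 is NP-complete by reduction from 3-SAT.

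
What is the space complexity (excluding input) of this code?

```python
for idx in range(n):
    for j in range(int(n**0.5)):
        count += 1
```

Space complexity: O(1).
Only a constant amount of auxiliary storage is used; nothing grows with n.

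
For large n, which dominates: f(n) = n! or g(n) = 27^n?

f(n) = n! grows faster: n!/27^n -> infinity by Stirling.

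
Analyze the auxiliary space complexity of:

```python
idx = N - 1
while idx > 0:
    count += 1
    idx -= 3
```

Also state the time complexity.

Space complexity: O(1).
Only a constant amount of auxiliary storage is used; nothing grows with n.
Time complexity: O(n).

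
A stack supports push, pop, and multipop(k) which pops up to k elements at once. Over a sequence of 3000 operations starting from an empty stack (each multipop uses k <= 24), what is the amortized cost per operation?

Each element is pushed exactly once and popped at most once (whether by pop or as part of a multipop). So the total number of individual pops over the whole sequence is at most the number of pushes, which is at most 3000. Total work <= 2 * 3000, hence O(1) amortized per operation.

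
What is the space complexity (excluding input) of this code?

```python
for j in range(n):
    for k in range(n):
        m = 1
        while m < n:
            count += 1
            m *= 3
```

Space complexity: O(1).
Only a constant amount of auxiliary storage is used; nothing grows with n.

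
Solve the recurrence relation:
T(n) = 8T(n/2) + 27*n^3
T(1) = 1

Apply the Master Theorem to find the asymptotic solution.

a=8, b=2, f(n)=27*n^3. log_2(8) = 3. Case 2: T(n) = O(n^3 log n).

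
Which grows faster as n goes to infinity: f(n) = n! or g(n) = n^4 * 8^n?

f(n) = n! grows faster: by Stirling n! ~ (n/e)^n sqrt(2*pi*n); (n/e)^n eventually dominates n^4 * 8^n.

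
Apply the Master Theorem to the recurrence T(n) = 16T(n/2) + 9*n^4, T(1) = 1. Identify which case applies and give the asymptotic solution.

a=16, b=2, f(n)=9*n^4.
log_2(16) = 4, so n^(log_b(a)) = n^4.
f(n) = Theta(n^4), so Case 2 applies.
T(n) = Theta(n^4 log n).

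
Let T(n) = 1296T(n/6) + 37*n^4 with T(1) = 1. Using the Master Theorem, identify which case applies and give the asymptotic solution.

a=1296, b=6, f(n)=37*n^4.
log_6(1296) = 4, so n^(log_b(a)) = n^4.
f(n) = Theta(n^4), so Case 2 applies.
T(n) = Theta(n^4 log n).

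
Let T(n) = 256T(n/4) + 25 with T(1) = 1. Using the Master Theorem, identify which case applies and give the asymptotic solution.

a=256, b=4, f(n)=25.
log_4(256) = 4 > 0.
Since f(n) = O(n^0) is polynomially smaller than n^4, Case 1 applies.
T(n) = Theta(n^4).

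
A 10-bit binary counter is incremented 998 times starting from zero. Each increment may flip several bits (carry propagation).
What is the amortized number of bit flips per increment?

Bit i flips on every 2^i-th increment, so over 998 increments bit i flips floor(998/2^i) times. Summing over i: total flips < 2 * 998. Amortized: < 2 = O(1) per increment.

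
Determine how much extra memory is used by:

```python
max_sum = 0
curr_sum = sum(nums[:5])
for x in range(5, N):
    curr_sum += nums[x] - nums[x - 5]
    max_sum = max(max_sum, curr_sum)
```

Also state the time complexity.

Space complexity: O(1).
Only a constant amount of auxiliary storage is used; nothing grows with n.
Time complexity: O(n).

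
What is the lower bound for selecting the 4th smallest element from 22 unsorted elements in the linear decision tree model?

Selecting the 4th smallest of 22 elements requires Omega(n) comparisons. Every element must be compared at least once. The BFPRT algorithm achieves O(n), making this tight.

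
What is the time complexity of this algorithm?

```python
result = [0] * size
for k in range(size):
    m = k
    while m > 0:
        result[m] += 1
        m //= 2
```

Time complexity: O(n log n).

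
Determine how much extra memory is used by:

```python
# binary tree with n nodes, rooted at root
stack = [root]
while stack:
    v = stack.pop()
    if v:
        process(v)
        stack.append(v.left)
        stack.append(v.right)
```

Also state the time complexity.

Space complexity: O(n).
Auxiliary storage grows linearly with the input size n in the worst case.
Time complexity: O(n).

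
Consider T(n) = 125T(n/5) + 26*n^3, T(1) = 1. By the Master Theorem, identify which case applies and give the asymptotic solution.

a=125, b=5, f(n)=26*n^3.
log_5(125) = 3, so n^(log_b(a)) = n^3.
f(n) = Theta(n^3), so Case 2 applies.
T(n) = Theta(n^3 log n).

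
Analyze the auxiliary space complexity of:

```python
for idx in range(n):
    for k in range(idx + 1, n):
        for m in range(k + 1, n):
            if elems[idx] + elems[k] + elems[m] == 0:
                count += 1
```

Space complexity: O(1).
Only a constant amount of auxiliary storage is used; nothing grows with n.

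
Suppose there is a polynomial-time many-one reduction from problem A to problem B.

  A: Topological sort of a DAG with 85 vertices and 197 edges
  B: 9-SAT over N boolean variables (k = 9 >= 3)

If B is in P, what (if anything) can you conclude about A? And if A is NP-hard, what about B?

A poly-time reduction A <=_p B means any A-instance can be transformed to a B-instance in poly time.
If B is in P: compose the reduction with B's poly-time algorithm to solve A in poly time, so A is in P.
If A is NP-hard: every NP problem reduces to A, which reduces to B; composing reductions, every NP problem reduces to B, so B is NP-hard.
(Here in fact A is P and B is NP-complete.)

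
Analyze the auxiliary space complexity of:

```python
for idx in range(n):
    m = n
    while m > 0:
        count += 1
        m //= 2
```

Space complexity: O(1).
Only a constant amount of auxiliary storage is used; nothing grows with n.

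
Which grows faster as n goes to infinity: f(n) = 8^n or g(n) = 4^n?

f(n) = 8^n grows faster: (8/4)^n -> infinity since 8/4 > 1.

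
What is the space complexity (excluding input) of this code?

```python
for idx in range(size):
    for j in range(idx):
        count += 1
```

Space complexity: O(1).
Only a constant amount of auxiliary storage is used; nothing grows with n.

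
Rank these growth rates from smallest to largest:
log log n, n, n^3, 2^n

Ordered by growth rate: log log n < n < n^3 < 2^n.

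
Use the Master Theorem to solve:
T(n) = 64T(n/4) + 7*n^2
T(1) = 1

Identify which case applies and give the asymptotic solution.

a=64, b=4, f(n)=7*n^2.
log_4(64) = 3 > 2.
Since f(n) = O(n^2) is polynomially smaller than n^3, Case 1 applies.
T(n) = Theta(n^3).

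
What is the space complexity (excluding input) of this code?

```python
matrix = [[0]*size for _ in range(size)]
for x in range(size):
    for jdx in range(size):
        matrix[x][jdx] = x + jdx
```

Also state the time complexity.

Space complexity: O(n^2).
A 2D structure of size n x n is allocated.
Time complexity: O(n^2).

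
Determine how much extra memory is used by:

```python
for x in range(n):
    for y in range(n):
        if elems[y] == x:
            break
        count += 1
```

Space complexity: O(1).
Only a constant amount of auxiliary storage is used; nothing grows with n.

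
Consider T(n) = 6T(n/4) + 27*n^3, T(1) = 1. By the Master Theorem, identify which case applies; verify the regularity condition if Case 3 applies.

a=6, b=4, f(n)=27*n^3.
log_4(6) = 1.292 < 3.
f(n) = Omega(n^(1.292+epsilon)) for some epsilon > 0, so Case 3 is the candidate.
Regularity: a*f(n/b) = 6*27*(n/4)^3 = (6/64)*27*n^3 <= c*f(n) with c = 6/64 < 1. Satisfied.
Case 3: T(n) = Theta(n^3).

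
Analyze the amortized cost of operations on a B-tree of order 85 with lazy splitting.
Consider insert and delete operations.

In a B-tree of order 85, a node splits when it has 85 keys. With lazy splitting, we use potential Phi = number of full nodes + number of near-empty nodes. Each split costs O(1) but reduces potential. Between splits, at least 42 insertions must occur in that node. Amortized structural cost is O(1) per operation, plus O(log_85 n) traversal.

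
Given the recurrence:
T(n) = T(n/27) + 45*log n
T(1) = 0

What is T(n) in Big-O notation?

Each of the log_27(n) levels adds O(log n). T(n) = O(log^2 n).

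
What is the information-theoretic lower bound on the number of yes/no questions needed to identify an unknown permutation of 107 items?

There are 107! = 12265202031961379393517517010387338887131568154382945052653251412013535324922144249034658613287059061933743916719318560380966506520420000368175349760000000000000000000000000 permutations. Each yes/no question gives at most 1 bit, so at least ceil(log_2(12265202031961379393517517010387338887131568154382945052653251412013535324922144249034658613287059061933743916719318560380966506520420000368175349760000000000000000000000000)) = 572 questions are needed.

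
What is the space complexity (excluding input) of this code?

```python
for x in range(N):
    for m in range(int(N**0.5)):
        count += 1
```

Space complexity: O(1).
Only a constant amount of auxiliary storage is used; nothing grows with n.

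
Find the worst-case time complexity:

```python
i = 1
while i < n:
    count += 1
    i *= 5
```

Time complexity: O(log n).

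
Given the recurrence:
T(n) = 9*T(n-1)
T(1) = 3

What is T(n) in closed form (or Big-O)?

Each step multiplies by 9. T(n) = T(1)*9^(n-1) = 3*9^(n-1).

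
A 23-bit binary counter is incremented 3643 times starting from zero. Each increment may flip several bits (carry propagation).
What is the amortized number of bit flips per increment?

Bit i flips on every 2^i-th increment, so over 3643 increments bit i flips floor(3643/2^i) times. Summing over i: total flips < 2 * 3643. Amortized: < 2 = O(1) per increment.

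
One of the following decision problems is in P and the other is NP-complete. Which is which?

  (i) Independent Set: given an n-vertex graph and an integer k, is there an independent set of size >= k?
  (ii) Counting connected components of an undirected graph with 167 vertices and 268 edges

(i) is NP-complete: complement of Clique (with k part of the input).
(ii) is P: BFS/DFS visits each vertex and edge once: O(V+E).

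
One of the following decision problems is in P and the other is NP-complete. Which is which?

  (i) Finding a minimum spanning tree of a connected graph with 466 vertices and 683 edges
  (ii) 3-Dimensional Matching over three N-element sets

(i) is P: Kruskal's / Prim's algorithms run in polynomial time.
(ii) is NP-complete: one of Karp's 21 NP-complete problems.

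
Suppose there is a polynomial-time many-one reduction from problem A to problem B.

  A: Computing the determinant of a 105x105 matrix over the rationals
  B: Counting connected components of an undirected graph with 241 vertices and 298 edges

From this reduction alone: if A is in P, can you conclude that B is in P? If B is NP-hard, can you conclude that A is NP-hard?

A poly-time reduction A <=_p B transfers tractability DOWN (B easy => A easy) and hardness UP (A hard => B hard), not the reverse.
From A in P, the reduction alone does NOT give B in P: any problem in P trivially reduces to SAT, yet SAT is not known to be in P.
From B NP-hard, the reduction alone does NOT give A NP-hard: again, easy problems reduce to hard ones.
(Here in fact A is P and B is P.)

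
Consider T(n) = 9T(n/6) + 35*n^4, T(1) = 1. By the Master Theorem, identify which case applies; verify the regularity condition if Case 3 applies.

a=9, b=6, f(n)=35*n^4.
log_6(9) = 1.226 < 4.
f(n) = Omega(n^(1.226+epsilon)) for some epsilon > 0, so Case 3 is the candidate.
Regularity: a*f(n/b) = 9*35*(n/6)^4 = (9/1296)*35*n^4 <= c*f(n) with c = 9/1296 < 1. Satisfied.
Case 3: T(n) = Theta(n^4).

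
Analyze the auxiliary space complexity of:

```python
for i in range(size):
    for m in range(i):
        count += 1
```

Space complexity: O(1).
Only a constant amount of auxiliary storage is used; nothing grows with n.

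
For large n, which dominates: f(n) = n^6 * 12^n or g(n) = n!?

g(n) = n! grows faster: by Stirling n! ~ (n/e)^n sqrt(2*pi*n); (n/e)^n eventually dominates n^6 * 12^n.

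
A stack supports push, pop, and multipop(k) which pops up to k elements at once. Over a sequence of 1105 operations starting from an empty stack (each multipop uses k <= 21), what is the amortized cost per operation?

Each element is pushed exactly once and popped at most once (whether by pop or as part of a multipop). So the total number of individual pops over the whole sequence is at most the number of pushes, which is at most 1105. Total work <= 2 * 1105, hence O(1) amortized per operation.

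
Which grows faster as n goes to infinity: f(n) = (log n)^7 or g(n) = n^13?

g(n) = n^13 grows faster: any positive polynomial dominates any polylog.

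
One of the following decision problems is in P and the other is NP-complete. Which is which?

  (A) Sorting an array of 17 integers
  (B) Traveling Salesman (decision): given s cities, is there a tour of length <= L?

(A) is P: merge sort runs in O(n log n).
(B) is NP-complete: reduces from Hamiltonian Cycle.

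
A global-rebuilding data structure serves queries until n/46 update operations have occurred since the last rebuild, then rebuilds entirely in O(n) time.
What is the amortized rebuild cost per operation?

The O(n) rebuild is triggered by n/46 operations, so each contributes O(n)/(n/46) = O(46) = O(1) to the rebuild cost.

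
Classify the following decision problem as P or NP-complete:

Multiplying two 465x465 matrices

This problem is in P: the schoolbook algorithm runs in O(n^3).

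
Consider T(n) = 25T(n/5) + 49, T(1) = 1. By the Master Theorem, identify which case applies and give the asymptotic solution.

a=25, b=5, f(n)=49.
log_5(25) = 2 > 0.
Since f(n) = O(n^0) is polynomially smaller than n^2, Case 1 applies.
T(n) = Theta(n^2).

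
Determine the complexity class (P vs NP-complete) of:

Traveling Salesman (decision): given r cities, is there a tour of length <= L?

This problem is NP-complete: reduces from Hamiltonian Cycle.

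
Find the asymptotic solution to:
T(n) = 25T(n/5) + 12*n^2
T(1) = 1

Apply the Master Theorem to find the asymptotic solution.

a=25, b=5, f(n)=12*n^2. log_5(25) = 2. Case 2: T(n) = O(n^2 log n).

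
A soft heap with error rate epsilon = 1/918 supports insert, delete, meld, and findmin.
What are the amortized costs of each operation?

Soft heaps (Chazelle) allow up to an epsilon = 1/918 fraction of elements to have corrupted (raised) keys. Insert is O(log(1/epsilon)) = O(log 918) amortized -- the structure maintains heap-ordered binary trees of rank bounded by O(log(1/epsilon)). Meld concatenates root lists: O(1) amortized. Delete and findmin are O(1) amortized.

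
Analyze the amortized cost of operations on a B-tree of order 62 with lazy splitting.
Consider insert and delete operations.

In a B-tree of order 62, a node splits when it has 62 keys. With lazy splitting, we use potential Phi = number of full nodes + number of near-empty nodes. Each split costs O(1) but reduces potential. Between splits, at least 31 insertions must occur in that node. Amortized structural cost is O(1) per operation, plus O(log_62 n) traversal.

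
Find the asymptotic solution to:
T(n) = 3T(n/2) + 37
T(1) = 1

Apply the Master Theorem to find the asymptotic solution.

a=3, b=2, f(n)=37. log_2(3) = 1.585. Case 1 of Master Theorem: T(n) = O(n^1.585).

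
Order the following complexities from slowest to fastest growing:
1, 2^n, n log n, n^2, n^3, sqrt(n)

Ordered by growth rate: 1 < sqrt(n) < n log n < n^2 < n^3 < 2^n.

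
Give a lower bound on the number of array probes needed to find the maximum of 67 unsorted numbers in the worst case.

Adversary: any unprobed cell could hold a value larger than everything seen so far. If fewer than 67 cells are probed, the adversary places the max in an unprobed cell. So all 67 cells must be examined; together with 67-1 comparisons this is tight.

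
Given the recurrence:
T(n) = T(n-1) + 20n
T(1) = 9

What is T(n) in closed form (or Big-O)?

Unrolling: T(n) = 9 + 20*(2 + 3 + ... + n) = 9 + 20*(n(n+1)/2 - 1) = O(n^2).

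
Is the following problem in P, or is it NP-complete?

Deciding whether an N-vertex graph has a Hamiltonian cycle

This problem is NP-complete: one of Karp's 21 NP-complete problems.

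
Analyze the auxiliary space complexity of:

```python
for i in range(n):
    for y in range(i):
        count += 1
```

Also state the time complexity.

Space complexity: O(1).
Only a constant amount of auxiliary storage is used; nothing grows with n.
Time complexity: O(n^2).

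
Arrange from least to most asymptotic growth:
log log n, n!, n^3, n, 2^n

Ordered by growth rate: log log n < n < n^3 < 2^n < n!.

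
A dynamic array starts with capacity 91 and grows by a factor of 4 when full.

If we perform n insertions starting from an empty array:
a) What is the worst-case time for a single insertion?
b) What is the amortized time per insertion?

(a) Worst-case single insertion: O(n) -- when the array is full at capacity c, the resize copies all c elements, and c can be Theta(n).
(b) Resizes happen at sizes 91, 364, 1456, ... Total copy cost for n insertions: 91 + 364 + ... = O(n) (geometric series with ratio 1/4). Amortized cost per insertion: O(n)/n = O(1).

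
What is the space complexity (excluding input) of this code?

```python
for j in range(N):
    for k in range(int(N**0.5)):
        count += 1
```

Space complexity: O(1).
Only a constant amount of auxiliary storage is used; nothing grows with n.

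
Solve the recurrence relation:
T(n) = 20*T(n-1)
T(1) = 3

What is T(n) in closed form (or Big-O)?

Each step multiplies by 20. T(n) = T(1)*20^(n-1) = 3*20^(n-1).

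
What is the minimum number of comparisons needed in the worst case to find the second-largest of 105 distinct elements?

Lower bound: finding the max needs 105-1 comparisons. By the adversary weight-doubling argument, the max must personally win >= ceil(log_2(105)) = 7 comparisons; the 2nd-largest is among those 7 losers, needing 7-1 more comparisons. Total >= 105-1 + 7-1 = 110. A balanced knockout tournament achieves this.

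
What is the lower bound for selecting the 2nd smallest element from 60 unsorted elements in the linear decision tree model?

Selecting the 2nd smallest of 60 elements requires Omega(n) comparisons. Every element must be compared at least once. The BFPRT algorithm achieves O(n), making this tight.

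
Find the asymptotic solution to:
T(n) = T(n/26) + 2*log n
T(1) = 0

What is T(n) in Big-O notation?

Each of the log_26(n) levels adds O(log n). T(n) = O(log^2 n).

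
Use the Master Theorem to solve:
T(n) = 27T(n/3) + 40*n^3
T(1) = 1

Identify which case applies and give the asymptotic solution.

a=27, b=3, f(n)=40*n^3.
log_3(27) = 3, so n^(log_b(a)) = n^3.
f(n) = Theta(n^3), so Case 2 applies.
T(n) = Theta(n^3 log n).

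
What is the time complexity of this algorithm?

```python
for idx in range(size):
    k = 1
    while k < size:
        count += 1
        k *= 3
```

Time complexity: O(n log n).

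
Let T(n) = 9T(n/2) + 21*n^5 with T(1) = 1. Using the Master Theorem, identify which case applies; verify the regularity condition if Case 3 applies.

a=9, b=2, f(n)=21*n^5.
log_2(9) = 3.17 < 5.
f(n) = Omega(n^(3.17+epsilon)) for some epsilon > 0, so Case 3 is the candidate.
Regularity: a*f(n/b) = 9*21*(n/2)^5 = (9/32)*21*n^5 <= c*f(n) with c = 9/32 < 1. Satisfied.
Case 3: T(n) = Theta(n^5).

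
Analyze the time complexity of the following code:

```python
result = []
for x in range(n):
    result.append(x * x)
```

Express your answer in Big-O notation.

Time complexity: O(n).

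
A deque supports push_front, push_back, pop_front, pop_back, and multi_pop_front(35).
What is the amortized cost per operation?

Assign 2 credits to each push operation. A pop uses 1 saved credit. multi_pop_front(35) uses up to 35 saved credits from previous pushes. Credits never go negative. Amortized cost is O(1).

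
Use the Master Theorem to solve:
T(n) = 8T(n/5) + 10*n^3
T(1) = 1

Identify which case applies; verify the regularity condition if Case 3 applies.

a=8, b=5, f(n)=10*n^3.
log_5(8) = 1.292 < 3.
f(n) = Omega(n^(1.292+epsilon)) for some epsilon > 0, so Case 3 is the candidate.
Regularity: a*f(n/b) = 8*10*(n/5)^3 = (8/125)*10*n^3 <= c*f(n) with c = 8/125 < 1. Satisfied.
Case 3: T(n) = Theta(n^3).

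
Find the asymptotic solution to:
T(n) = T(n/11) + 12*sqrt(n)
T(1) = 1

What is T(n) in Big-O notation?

Each level contributes sqrt(n/11^k). Geometric series with ratio 1/sqrt(11) < 1 sums to O(sqrt(n)).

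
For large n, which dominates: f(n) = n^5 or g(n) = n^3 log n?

f(n) = n^5 grows faster: n^5 / (n^3 log n) = n^2/log n -> infinity.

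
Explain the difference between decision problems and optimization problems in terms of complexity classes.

Decision problems have yes/no answers and are classified into P, NP, etc. Optimization problems seek the best solution. Every optimization problem has a corresponding decision version. If the decision version is NP-complete, the optimization version is NP-hard.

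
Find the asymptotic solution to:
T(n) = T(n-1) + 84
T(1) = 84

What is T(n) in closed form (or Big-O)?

Unrolling: T(n) = T(n-1) + 84 = T(n-2) + 2*84 = ... = T(1) + (n-1)*84 = 84 + (n-1)*84 = 84n.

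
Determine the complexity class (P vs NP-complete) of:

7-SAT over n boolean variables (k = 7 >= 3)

This problem is NP-complete: 3-SAT is NP-complete (Cook-Levin); k-SAT for k>=3 reduces from 3-SAT.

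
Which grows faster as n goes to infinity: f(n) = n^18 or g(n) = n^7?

f(n) = n^18 grows faster: n^18/n^7 = n^11 -> infinity.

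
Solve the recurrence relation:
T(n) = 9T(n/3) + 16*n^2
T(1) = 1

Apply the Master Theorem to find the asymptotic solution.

a=9, b=3, f(n)=16*n^2. log_3(9) = 2. Case 2: T(n) = O(n^2 log n).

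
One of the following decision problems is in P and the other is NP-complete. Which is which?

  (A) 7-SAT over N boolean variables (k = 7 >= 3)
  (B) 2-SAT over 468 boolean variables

(A) is NP-complete: 3-SAT is NP-complete (Cook-Levin); k-SAT for k>=3 reduces from 3-SAT.
(B) is P: 2-SAT is solvable in linear time via implication-graph SCCs.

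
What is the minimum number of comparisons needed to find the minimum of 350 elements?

Finding the minimum requires 349 comparisons, identical reasoning to finding the maximum. Each comparison eliminates one candidate.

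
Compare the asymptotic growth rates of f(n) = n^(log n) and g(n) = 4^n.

g(n) = 4^n grows faster: take logs: log(n^(log n)) = (log n)^2, log(4^n) = n log 4; n dominates (log n)^2.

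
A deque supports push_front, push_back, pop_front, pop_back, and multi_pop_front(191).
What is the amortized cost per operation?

Assign 2 credits to each push operation. A pop uses 1 saved credit. multi_pop_front(191) uses up to 191 saved credits from previous pushes. Credits never go negative. Amortized cost is O(1).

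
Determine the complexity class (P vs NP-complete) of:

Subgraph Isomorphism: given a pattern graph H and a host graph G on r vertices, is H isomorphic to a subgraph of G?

This problem is NP-complete: generalizes Clique and Hamiltonian Path (pattern size is part of the input).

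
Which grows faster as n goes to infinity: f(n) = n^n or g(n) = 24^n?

f(n) = n^n grows faster: n^n / 24^n = (n/24)^n -> infinity once n > 24.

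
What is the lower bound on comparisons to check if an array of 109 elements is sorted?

To verify 109 elements are sorted, we must compare each consecutive pair. Skipping any pair allows an adversary to swap them. Therefore 108 comparisons are necessary and sufficient.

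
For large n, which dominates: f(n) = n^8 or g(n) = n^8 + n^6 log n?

f(n) = n^8 and g(n) = n^8 + n^6 log n are Theta of each other: the lower-order n^6 log n term is o(n^8); both are Theta(n^8).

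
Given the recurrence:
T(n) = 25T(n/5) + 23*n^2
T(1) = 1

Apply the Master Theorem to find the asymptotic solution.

a=25, b=5, f(n)=23*n^2. log_5(25) = 2. Case 2: T(n) = O(n^2 log n).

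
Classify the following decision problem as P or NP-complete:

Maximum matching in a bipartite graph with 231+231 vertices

This problem is in P: Hopcroft-Karp runs in O(E sqrt(V)).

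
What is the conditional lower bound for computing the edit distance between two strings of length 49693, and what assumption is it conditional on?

Under SETH (the Strong Exponential Time Hypothesis), edit distance on length-49693 strings cannot be computed in O(n^(2-epsilon)) time for any epsilon > 0 (Backurs-Indyk). The reduction is from CNF-SAT via the orthogonal vectors problem.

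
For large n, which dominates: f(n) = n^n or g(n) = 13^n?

f(n) = n^n grows faster: n^n / 13^n = (n/13)^n -> infinity once n > 13.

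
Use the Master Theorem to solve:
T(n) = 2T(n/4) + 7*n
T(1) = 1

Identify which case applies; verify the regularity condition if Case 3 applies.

a=2, b=4, f(n)=7*n.
log_4(2) = 0.5 < 1.
f(n) = Omega(n^(0.5+epsilon)) for some epsilon > 0, so Case 3 is the candidate.
Regularity: a*f(n/b) = 2*7*(n/4)^1 = (2/4)*7*n^1 <= c*f(n) with c = 2/4 < 1. Satisfied.
Case 3: T(n) = Theta(n).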